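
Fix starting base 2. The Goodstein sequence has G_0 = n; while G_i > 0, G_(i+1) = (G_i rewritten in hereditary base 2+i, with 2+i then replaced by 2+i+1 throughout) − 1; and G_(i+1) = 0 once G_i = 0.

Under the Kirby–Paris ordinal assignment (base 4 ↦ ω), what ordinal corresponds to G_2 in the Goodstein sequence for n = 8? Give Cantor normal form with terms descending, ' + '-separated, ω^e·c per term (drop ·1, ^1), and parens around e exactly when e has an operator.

8 —HB2→ 2^(2 + 1) —bump→ 3^(3 + 1) = 81 —(−1)→ 80
80 —HB3→ 2·3^3 + 2·3^2 + 2·3 + 2 —bump→ 2·4^4 + 2·4^2 + 2·4 + 2 = 554 —(−1)→ 553

ω^ω·2 + ω^2·2 + ω·2 + 1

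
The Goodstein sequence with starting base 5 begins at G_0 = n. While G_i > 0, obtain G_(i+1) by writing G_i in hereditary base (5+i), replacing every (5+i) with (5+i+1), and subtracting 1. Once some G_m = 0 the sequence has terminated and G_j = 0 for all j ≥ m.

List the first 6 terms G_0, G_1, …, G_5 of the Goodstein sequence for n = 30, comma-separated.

i=0: 30 = 5^2 + 5 (b=5); 5→6: 6^2 + 6 = 42; 42−1 = 41
i=1: 41 = 6^2 + 5 (b=6); 6→7: 7^2 + 5 = 54; 54−1 = 53
i=2: 53 = 7^2 + 4 (b=7); 7→8: 8^2 + 4 = 68; 68−1 = 67
i=3: 67 = 8^2 + 3 (b=8); 8→9: 9^2 + 3 = 84; 84−1 = 83
i=4: 83 = 9^2 + 2 (b=9); 9→10: 10^2 + 2 = 102; 102−1 = 101

30, 41, 53, 67, 83, 101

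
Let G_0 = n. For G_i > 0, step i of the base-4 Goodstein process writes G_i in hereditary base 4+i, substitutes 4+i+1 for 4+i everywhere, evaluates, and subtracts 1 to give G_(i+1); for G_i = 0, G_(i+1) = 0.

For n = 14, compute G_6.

23

i=0: 14 = 3·4 + 2 (b=4); 4→5: 3·5 + 2 = 17; 17−1 = 16
i=1: 16 = 3·5 + 1 (b=5); 5→6: 3·6 + 1 = 19; 19−1 = 18
i=2: 18 = 3·6 (b=6); 6→7: 3·7 = 21; 21−1 = 20
i=3: 20 = 2·7 + 6 (b=7); 7→8: 2·8 + 6 = 22; 22−1 = 21
i=4: 21 = 2·8 + 5 (b=8); 8→9: 2·9 + 5 = 23; 23−1 = 22
i=5: 22 = 2·9 + 4 (b=9); 9→10: 2·10 + 4 = 24; 24−1 = 23
i=6: 23 = 2·10 + 3 (b=10); 10→11: 2·11 + 3 = 25; 25−1 = 24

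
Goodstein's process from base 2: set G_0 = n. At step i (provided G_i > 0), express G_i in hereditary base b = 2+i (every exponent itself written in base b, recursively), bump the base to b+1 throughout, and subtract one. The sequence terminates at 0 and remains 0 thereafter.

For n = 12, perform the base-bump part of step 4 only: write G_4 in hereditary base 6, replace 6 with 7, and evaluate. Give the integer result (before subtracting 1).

5764911

G_0=12  [base 2] 2^(2 + 1) + 2^2  →[2↦3]→  3^(3 + 1) + 3^3 = 108  −1 ⇒ G_1=107
G_1=107  [base 3] 3^(3 + 1) + 2·3^2 + 2·3 + 2  →[3↦4]→  4^(4 + 1) + 2·4^2 + 2·4 + 2 = 1066  −1 ⇒ G_2=1065
G_2=1065  [base 4] 4^(4 + 1) + 2·4^2 + 2·4 + 1  →[4↦5]→  5^(5 + 1) + 2·5^2 + 2·5 + 1 = 15686  −1 ⇒ G_3=15685
G_3=15685  [base 5] 5^(5 + 1) + 2·5^2 + 2·5  →[5↦6]→  6^(6 + 1) + 2·6^2 + 2·6 = 280020  −1 ⇒ G_4=280019
G_4=280019  [base 6] 6^(6 + 1) + 2·6^2 + 6 + 5  →[6↦7]→  7^(7 + 1) + 2·7^2 + 7 + 5 = 5764911  −1 ⇒ G_5=5764910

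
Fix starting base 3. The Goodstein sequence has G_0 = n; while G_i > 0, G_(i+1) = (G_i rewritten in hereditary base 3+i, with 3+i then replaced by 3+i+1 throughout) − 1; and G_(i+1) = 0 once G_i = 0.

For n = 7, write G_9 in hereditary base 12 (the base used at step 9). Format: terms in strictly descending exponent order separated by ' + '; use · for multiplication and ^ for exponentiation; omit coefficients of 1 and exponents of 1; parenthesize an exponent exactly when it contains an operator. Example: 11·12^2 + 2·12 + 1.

7

7 —HB3→ 2·3 + 1 —bump→ 2·4 + 1 = 9 —(−1)→ 8
8 —HB4→ 2·4 —bump→ 2·5 = 10 —(−1)→ 9
9 —HB5→ 5 + 4 —bump→ 6 + 4 = 10 —(−1)→ 9
9 —HB6→ 6 + 3 —bump→ 7 + 3 = 10 —(−1)→ 9
9 —HB7→ 7 + 2 —bump→ 8 + 2 = 10 —(−1)→ 9
9 —HB8→ 8 + 1 —bump→ 9 + 1 = 10 —(−1)→ 9
9 —HB9→ 9 —bump→ 10 = 10 —(−1)→ 9
9 —HB10→ 9 —bump→ 9 = 9 —(−1)→ 8
8 —HB11→ 8 —bump→ 8 = 8 —(−1)→ 7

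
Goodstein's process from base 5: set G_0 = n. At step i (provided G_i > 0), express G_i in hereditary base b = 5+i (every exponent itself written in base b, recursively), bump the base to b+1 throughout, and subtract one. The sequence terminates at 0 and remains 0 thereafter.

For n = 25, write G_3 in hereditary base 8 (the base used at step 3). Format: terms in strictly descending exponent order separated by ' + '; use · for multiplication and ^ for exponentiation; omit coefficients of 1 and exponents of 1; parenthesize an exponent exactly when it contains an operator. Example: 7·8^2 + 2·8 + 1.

5·8 + 3

[0] 25 ≡ 5^2 (base 5). Lift 6: 36. −1: 35.
[1] 35 ≡ 5·6 + 5 (base 6). Lift 7: 40. −1: 39.
[2] 39 ≡ 5·7 + 4 (base 7). Lift 8: 44. −1: 43.
[3] 43 ≡ 5·8 + 3 (base 8). Lift 9: 48. −1: 47.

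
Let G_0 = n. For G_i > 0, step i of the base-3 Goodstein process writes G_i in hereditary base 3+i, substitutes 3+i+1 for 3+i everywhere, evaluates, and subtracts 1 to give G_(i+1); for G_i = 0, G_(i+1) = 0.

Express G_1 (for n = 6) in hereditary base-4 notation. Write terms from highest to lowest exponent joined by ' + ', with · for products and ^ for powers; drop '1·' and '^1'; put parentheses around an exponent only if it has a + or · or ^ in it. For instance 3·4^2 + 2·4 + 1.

4 + 3

G_0=6  [base 3] 2·3  →[3↦4]→  2·4 = 8  −1 ⇒ G_1=7
G_1=7  [base 4] 4 + 3  →[4↦5]→  5 + 3 = 8  −1 ⇒ G_2=7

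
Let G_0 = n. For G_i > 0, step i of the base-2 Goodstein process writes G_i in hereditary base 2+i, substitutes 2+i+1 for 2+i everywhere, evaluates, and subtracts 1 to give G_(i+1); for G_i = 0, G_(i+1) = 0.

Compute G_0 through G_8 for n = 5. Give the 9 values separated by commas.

5 —HB2→ 2^2 + 1 —bump→ 3^3 + 1 = 28 —(−1)→ 27
27 —HB3→ 3^3 —bump→ 4^4 = 256 —(−1)→ 255
255 —HB4→ 3·4^3 + 3·4^2 + 3·4 + 3 —bump→ 3·5^3 + 3·5^2 + 3·5 + 3 = 468 —(−1)→ 467
467 —HB5→ 3·5^3 + 3·5^2 + 3·5 + 2 —bump→ 3·6^3 + 3·6^2 + 3·6 + 2 = 776 —(−1)→ 775
775 —HB6→ 3·6^3 + 3·6^2 + 3·6 + 1 —bump→ 3·7^3 + 3·7^2 + 3·7 + 1 = 1198 —(−1)→ 1197
1197 —HB7→ 3·7^3 + 3·7^2 + 3·7 —bump→ 3·8^3 + 3·8^2 + 3·8 = 1752 —(−1)→ 1751
1751 —HB8→ 3·8^3 + 3·8^2 + 2·8 + 7 —bump→ 3·9^3 + 3·9^2 + 2·9 + 7 = 2455 —(−1)→ 2454
2454 —HB9→ 3·9^3 + 3·9^2 + 2·9 + 6 —bump→ 3·10^3 + 3·10^2 + 2·10 + 6 = 3326 —(−1)→ 3325

5, 27, 255, 467, 775, 1197, 1751, 2454, 3325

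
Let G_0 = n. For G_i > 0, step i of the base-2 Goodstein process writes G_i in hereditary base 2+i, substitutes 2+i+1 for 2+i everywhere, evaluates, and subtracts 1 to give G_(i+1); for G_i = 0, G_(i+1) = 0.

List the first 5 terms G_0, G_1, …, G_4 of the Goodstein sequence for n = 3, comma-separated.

[0] 3 ≡ 2 + 1 (base 2). Lift 3: 4. −1: 3.
[1] 3 ≡ 3 (base 3). Lift 4: 4. −1: 3.
[2] 3 ≡ 3 (base 4). Lift 5: 3. −1: 2.
[3] 2 ≡ 2 (base 5). Lift 6: 2. −1: 1.

3, 3, 3, 2, 1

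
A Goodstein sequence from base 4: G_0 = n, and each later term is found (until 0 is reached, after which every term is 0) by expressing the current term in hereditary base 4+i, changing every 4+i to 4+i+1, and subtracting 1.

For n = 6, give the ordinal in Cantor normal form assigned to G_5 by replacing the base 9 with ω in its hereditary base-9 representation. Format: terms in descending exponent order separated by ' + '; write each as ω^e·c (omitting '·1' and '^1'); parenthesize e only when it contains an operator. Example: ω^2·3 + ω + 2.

6 —HB4→ 4 + 2 —bump→ 5 + 2 = 7 —(−1)→ 6
6 —HB5→ 5 + 1 —bump→ 6 + 1 = 7 —(−1)→ 6
6 —HB6→ 6 —bump→ 7 = 7 —(−1)→ 6
6 —HB7→ 6 —bump→ 6 = 6 —(−1)→ 5
5 —HB8→ 5 —bump→ 5 = 5 —(−1)→ 4
4 —HB9→ 4 —bump→ 4 = 4 —(−1)→ 3

4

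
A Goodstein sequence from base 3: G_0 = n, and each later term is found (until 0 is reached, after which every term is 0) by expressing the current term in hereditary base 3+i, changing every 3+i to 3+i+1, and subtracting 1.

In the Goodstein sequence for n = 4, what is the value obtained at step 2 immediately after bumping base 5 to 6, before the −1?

step 0: 4 = 3 + 1; sub 4 for 3: 4 + 1; = 5; G_1 = 5−1 = 4
step 1: 4 = 4; sub 5 for 4: 5; = 5; G_2 = 5−1 = 4
step 2: 4 = 4; sub 6 for 5: 4; = 4; G_3 = 4−1 = 3

4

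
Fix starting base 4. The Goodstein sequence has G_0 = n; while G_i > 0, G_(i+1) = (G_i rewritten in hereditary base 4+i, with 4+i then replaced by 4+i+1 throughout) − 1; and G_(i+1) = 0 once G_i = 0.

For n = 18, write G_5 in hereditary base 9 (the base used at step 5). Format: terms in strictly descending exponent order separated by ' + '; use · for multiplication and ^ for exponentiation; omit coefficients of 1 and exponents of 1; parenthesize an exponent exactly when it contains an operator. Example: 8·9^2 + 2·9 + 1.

G_0 = 18. HB_4(18) = 4^2 + 2. Bump = 27. G_1 = 26.
G_1 = 26. HB_5(26) = 5^2 + 1. Bump = 37. G_2 = 36.
G_2 = 36. HB_6(36) = 6^2. Bump = 49. G_3 = 48.
G_3 = 48. HB_7(48) = 6·7 + 6. Bump = 54. G_4 = 53.
G_4 = 53. HB_8(53) = 6·8 + 5. Bump = 59. G_5 = 58.

6·9 + 4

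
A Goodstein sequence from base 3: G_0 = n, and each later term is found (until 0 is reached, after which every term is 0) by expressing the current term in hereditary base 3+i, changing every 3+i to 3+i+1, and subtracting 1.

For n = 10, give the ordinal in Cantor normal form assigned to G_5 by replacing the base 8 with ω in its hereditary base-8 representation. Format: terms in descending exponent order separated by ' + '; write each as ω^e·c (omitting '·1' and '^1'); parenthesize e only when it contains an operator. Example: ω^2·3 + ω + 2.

ω·4 + 1

10 —HB3→ 3^2 + 1 —bump→ 4^2 + 1 = 17 —(−1)→ 16
16 —HB4→ 4^2 —bump→ 5^2 = 25 —(−1)→ 24
24 —HB5→ 4·5 + 4 —bump→ 4·6 + 4 = 28 —(−1)→ 27
27 —HB6→ 4·6 + 3 —bump→ 4·7 + 3 = 31 —(−1)→ 30
30 —HB7→ 4·7 + 2 —bump→ 4·8 + 2 = 34 —(−1)→ 33
33 —HB8→ 4·8 + 1 —bump→ 4·9 + 1 = 37 —(−1)→ 36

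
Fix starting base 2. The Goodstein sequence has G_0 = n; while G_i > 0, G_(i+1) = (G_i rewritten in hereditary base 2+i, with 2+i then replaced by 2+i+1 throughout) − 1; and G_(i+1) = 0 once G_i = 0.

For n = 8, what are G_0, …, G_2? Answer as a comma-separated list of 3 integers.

[0] 8 ≡ 2^(2 + 1) (base 2). Lift 3: 81. −1: 80.
[1] 80 ≡ 2·3^3 + 2·3^2 + 2·3 + 2 (base 3). Lift 4: 554. −1: 553.

8, 80, 553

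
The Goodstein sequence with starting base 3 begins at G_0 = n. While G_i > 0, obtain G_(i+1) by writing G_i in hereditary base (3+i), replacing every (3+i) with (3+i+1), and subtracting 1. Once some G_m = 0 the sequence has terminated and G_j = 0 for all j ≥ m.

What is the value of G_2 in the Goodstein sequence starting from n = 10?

10 —HB3→ 3^2 + 1 —bump→ 4^2 + 1 = 17 —(−1)→ 16
16 —HB4→ 4^2 —bump→ 5^2 = 25 —(−1)→ 24
24 —HB5→ 4·5 + 4 —bump→ 4·6 + 4 = 28 —(−1)→ 27

24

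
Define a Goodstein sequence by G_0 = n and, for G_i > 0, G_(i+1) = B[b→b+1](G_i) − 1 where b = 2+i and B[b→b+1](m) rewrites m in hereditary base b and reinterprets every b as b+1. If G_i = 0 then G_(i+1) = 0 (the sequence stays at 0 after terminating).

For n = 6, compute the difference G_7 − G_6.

144904

i=0: 6 = 2^2 + 2 (b=2); 2→3: 3^3 + 3 = 30; 30−1 = 29
i=1: 29 = 3^3 + 2 (b=3); 3→4: 4^4 + 2 = 258; 258−1 = 257
i=2: 257 = 4^4 + 1 (b=4); 4→5: 5^5 + 1 = 3126; 3126−1 = 3125
i=3: 3125 = 5^5 (b=5); 5→6: 6^6 = 46656; 46656−1 = 46655
i=4: 46655 = 5·6^5 + 5·6^4 + 5·6^3 + 5·6^2 + 5·6 + 5 (b=6); 6→7: 5·7^5 + 5·7^4 + 5·7^3 + 5·7^2 + 5·7 + 5 = 98040; 98040−1 = 98039
i=5: 98039 = 5·7^5 + 5·7^4 + 5·7^3 + 5·7^2 + 5·7 + 4 (b=7); 7→8: 5·8^5 + 5·8^4 + 5·8^3 + 5·8^2 + 5·8 + 4 = 187244; 187244−1 = 187243
i=6: 187243 = 5·8^5 + 5·8^4 + 5·8^3 + 5·8^2 + 5·8 + 3 (b=8); 8→9: 5·9^5 + 5·9^4 + 5·9^3 + 5·9^2 + 5·9 + 3 = 332148; 332148−1 = 332147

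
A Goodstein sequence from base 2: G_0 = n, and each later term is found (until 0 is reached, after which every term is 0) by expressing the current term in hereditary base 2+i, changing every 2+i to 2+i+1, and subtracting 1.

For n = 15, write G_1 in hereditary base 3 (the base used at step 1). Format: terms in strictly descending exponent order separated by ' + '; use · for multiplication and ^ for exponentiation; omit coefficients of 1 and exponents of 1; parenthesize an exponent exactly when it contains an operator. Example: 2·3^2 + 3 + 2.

step 0: 15 = 2^(2 + 1) + 2^2 + 2 + 1; sub 3 for 2: 3^(3 + 1) + 3^3 + 3 + 1; = 112; G_1 = 112−1 = 111
step 1: 111 = 3^(3 + 1) + 3^3 + 3; sub 4 for 3: 4^(4 + 1) + 4^4 + 4; = 1284; G_2 = 1284−1 = 1283

3^(3 + 1) + 3^3 + 3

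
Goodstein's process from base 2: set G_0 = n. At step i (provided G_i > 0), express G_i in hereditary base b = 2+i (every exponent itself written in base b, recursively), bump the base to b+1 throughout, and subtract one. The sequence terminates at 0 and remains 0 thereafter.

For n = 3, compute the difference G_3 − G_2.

-1

(0) 3|_2 = 2 + 1 ↦ 3 + 1|_3 = 4 ⇒ 3
(1) 3|_3 = 3 ↦ 4|_4 = 4 ⇒ 3
(2) 3|_4 = 3 ↦ 3|_5 = 3 ⇒ 2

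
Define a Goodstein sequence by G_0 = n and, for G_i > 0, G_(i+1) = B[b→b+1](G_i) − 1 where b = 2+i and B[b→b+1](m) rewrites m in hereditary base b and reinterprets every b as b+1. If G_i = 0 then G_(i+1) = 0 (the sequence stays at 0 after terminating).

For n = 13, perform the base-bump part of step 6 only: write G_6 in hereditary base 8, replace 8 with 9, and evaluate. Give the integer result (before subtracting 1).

3486786856

[0] 13 ≡ 2^(2 + 1) + 2^2 + 1 (base 2). Lift 3: 109. −1: 108.
[1] 108 ≡ 3^(3 + 1) + 3^3 (base 3). Lift 4: 1280. −1: 1279.
[2] 1279 ≡ 4^(4 + 1) + 3·4^3 + 3·4^2 + 3·4 + 3 (base 4). Lift 5: 16093. −1: 16092.
[3] 16092 ≡ 5^(5 + 1) + 3·5^3 + 3·5^2 + 3·5 + 2 (base 5). Lift 6: 280712. −1: 280711.
[4] 280711 ≡ 6^(6 + 1) + 3·6^3 + 3·6^2 + 3·6 + 1 (base 6). Lift 7: 5765999. −1: 5765998.
[5] 5765998 ≡ 7^(7 + 1) + 3·7^3 + 3·7^2 + 3·7 (base 7). Lift 8: 134219480. −1: 134219479.
[6] 134219479 ≡ 8^(8 + 1) + 3·8^3 + 3·8^2 + 2·8 + 7 (base 8). Lift 9: 3486786856. −1: 3486786855.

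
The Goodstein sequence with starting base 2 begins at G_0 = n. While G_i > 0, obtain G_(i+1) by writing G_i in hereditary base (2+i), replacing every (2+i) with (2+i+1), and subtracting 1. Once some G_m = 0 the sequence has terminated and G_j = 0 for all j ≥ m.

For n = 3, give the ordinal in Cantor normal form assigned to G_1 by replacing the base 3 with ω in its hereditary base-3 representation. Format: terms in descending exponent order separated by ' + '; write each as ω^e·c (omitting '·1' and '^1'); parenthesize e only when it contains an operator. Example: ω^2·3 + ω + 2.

base 2: 3 = 2 + 1; at 3: 3 + 1 = 4; next = 3
base 3: 3 = 3; at 4: 4 = 4; next = 3

ω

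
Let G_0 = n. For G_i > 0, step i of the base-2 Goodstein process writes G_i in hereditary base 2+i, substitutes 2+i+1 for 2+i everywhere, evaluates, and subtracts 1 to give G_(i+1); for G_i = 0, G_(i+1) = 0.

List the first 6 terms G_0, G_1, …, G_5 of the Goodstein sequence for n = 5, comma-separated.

5, 27, 255, 467, 775, 1197

5 —HB2→ 2^2 + 1 —bump→ 3^3 + 1 = 28 —(−1)→ 27
27 —HB3→ 3^3 —bump→ 4^4 = 256 —(−1)→ 255
255 —HB4→ 3·4^3 + 3·4^2 + 3·4 + 3 —bump→ 3·5^3 + 3·5^2 + 3·5 + 3 = 468 —(−1)→ 467
467 —HB5→ 3·5^3 + 3·5^2 + 3·5 + 2 —bump→ 3·6^3 + 3·6^2 + 3·6 + 2 = 776 —(−1)→ 775
775 —HB6→ 3·6^3 + 3·6^2 + 3·6 + 1 —bump→ 3·7^3 + 3·7^2 + 3·7 + 1 = 1198 —(−1)→ 1197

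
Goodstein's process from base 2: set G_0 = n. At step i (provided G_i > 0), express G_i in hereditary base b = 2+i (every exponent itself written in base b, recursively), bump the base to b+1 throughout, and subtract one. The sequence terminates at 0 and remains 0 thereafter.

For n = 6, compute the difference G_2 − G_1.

(0) 6|_2 = 2^2 + 2 ↦ 3^3 + 3|_3 = 30 ⇒ 29
(1) 29|_3 = 3^3 + 2 ↦ 4^4 + 2|_4 = 258 ⇒ 257

228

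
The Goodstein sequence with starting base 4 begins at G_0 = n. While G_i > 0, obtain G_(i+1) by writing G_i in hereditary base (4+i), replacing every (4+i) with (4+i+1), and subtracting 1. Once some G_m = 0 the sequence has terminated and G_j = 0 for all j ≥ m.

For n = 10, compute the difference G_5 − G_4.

0

[0] 10 ≡ 2·4 + 2 (base 4). Lift 5: 12. −1: 11.
[1] 11 ≡ 2·5 + 1 (base 5). Lift 6: 13. −1: 12.
[2] 12 ≡ 2·6 (base 6). Lift 7: 14. −1: 13.
[3] 13 ≡ 7 + 6 (base 7). Lift 8: 14. −1: 13.
[4] 13 ≡ 8 + 5 (base 8). Lift 9: 14. −1: 13.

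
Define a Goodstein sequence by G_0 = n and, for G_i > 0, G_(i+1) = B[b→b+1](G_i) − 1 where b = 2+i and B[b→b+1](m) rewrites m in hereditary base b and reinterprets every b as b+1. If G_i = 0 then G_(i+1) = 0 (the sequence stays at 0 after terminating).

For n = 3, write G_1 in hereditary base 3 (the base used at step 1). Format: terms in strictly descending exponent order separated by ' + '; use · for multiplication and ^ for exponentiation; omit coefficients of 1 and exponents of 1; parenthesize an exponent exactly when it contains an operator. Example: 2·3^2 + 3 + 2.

i=0: 3 = 2 + 1 (b=2); 2→3: 3 + 1 = 4; 4−1 = 3
i=1: 3 = 3 (b=3); 3→4: 4 = 4; 4−1 = 3

3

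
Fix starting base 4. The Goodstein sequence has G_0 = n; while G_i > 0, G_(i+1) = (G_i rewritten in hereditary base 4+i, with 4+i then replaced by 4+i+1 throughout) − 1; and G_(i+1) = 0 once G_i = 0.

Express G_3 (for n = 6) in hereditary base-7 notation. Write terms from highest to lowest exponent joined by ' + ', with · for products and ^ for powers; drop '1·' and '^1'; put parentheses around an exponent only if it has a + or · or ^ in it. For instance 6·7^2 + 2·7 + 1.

[0] 6 ≡ 4 + 2 (base 4). Lift 5: 7. −1: 6.
[1] 6 ≡ 5 + 1 (base 5). Lift 6: 7. −1: 6.
[2] 6 ≡ 6 (base 6). Lift 7: 7. −1: 6.
[3] 6 ≡ 6 (base 7). Lift 8: 6. −1: 5.

6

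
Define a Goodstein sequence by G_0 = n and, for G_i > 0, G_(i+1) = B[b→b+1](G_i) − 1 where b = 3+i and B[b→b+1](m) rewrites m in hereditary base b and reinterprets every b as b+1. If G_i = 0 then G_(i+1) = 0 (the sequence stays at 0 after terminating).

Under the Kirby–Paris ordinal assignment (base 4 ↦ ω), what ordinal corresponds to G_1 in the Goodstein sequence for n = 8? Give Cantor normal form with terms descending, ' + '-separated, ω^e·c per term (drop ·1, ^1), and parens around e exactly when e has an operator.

ω·2 + 1

base 3: 8 = 2·3 + 2; at 4: 2·4 + 2 = 10; next = 9
base 4: 9 = 2·4 + 1; at 5: 2·5 + 1 = 11; next = 10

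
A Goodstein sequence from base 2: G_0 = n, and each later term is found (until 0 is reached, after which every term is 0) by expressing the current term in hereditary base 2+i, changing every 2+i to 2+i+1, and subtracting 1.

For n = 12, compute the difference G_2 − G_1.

12 —HB2→ 2^(2 + 1) + 2^2 —bump→ 3^(3 + 1) + 3^3 = 108 —(−1)→ 107
107 —HB3→ 3^(3 + 1) + 2·3^2 + 2·3 + 2 —bump→ 4^(4 + 1) + 2·4^2 + 2·4 + 2 = 1066 —(−1)→ 1065

958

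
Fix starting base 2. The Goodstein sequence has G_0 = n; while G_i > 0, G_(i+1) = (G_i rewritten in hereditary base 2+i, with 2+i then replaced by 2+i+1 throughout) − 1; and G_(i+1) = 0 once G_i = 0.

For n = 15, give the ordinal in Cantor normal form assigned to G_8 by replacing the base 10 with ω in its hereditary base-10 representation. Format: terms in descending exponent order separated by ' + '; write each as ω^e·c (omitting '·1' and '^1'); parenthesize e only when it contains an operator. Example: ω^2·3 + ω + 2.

(0) 15|_2 = 2^(2 + 1) + 2^2 + 2 + 1 ↦ 3^(3 + 1) + 3^3 + 3 + 1|_3 = 112 ⇒ 111
(1) 111|_3 = 3^(3 + 1) + 3^3 + 3 ↦ 4^(4 + 1) + 4^4 + 4|_4 = 1284 ⇒ 1283
(2) 1283|_4 = 4^(4 + 1) + 4^4 + 3 ↦ 5^(5 + 1) + 5^5 + 3|_5 = 18753 ⇒ 18752
(3) 18752|_5 = 5^(5 + 1) + 5^5 + 2 ↦ 6^(6 + 1) + 6^6 + 2|_6 = 326594 ⇒ 326593
(4) 326593|_6 = 6^(6 + 1) + 6^6 + 1 ↦ 7^(7 + 1) + 7^7 + 1|_7 = 6588345 ⇒ 6588344
(5) 6588344|_7 = 7^(7 + 1) + 7^7 ↦ 8^(8 + 1) + 8^8|_8 = 150994944 ⇒ 150994943
(6) 150994943|_8 = 8^(8 + 1) + 7·8^7 + 7·8^6 + 7·8^5 + 7·8^4 + 7·8^3 + 7·8^2 + 7·8 + 7 ↦ 9^(9 + 1) + 7·9^7 + 7·9^6 + 7·9^5 + 7·9^4 + 7·9^3 + 7·9^2 + 7·9 + 7|_9 = 3524450281 ⇒ 3524450280
(7) 3524450280|_9 = 9^(9 + 1) + 7·9^7 + 7·9^6 + 7·9^5 + 7·9^4 + 7·9^3 + 7·9^2 + 7·9 + 6 ↦ 10^(10 + 1) + 7·10^7 + 7·10^6 + 7·10^5 + 7·10^4 + 7·10^3 + 7·10^2 + 7·10 + 6|_10 = 100077777776 ⇒ 100077777775
(8) 100077777775|_10 = 10^(10 + 1) + 7·10^7 + 7·10^6 + 7·10^5 + 7·10^4 + 7·10^3 + 7·10^2 + 7·10 + 5 ↦ 11^(11 + 1) + 7·11^7 + 7·11^6 + 7·11^5 + 7·11^4 + 7·11^3 + 7·11^2 + 7·11 + 5|_11 = 3138578427935 ⇒ 3138578427934

ω^(ω + 1) + ω^7·7 + ω^6·7 + ω^5·7 + ω^4·7 + ω^3·7 + ω^2·7 + ω·7 + 5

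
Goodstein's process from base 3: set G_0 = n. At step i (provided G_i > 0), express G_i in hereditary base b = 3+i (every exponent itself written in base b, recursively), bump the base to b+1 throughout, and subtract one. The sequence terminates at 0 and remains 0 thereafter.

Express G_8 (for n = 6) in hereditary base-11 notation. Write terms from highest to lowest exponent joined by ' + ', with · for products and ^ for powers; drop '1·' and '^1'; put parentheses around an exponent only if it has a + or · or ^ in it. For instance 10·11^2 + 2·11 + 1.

step 0: 6 = 2·3; sub 4 for 3: 2·4; = 8; G_1 = 8−1 = 7
step 1: 7 = 4 + 3; sub 5 for 4: 5 + 3; = 8; G_2 = 8−1 = 7
step 2: 7 = 5 + 2; sub 6 for 5: 6 + 2; = 8; G_3 = 8−1 = 7
step 3: 7 = 6 + 1; sub 7 for 6: 7 + 1; = 8; G_4 = 8−1 = 7
step 4: 7 = 7; sub 8 for 7: 8; = 8; G_5 = 8−1 = 7
step 5: 7 = 7; sub 9 for 8: 7; = 7; G_6 = 7−1 = 6
step 6: 6 = 6; sub 10 for 9: 6; = 6; G_7 = 6−1 = 5
step 7: 5 = 5; sub 11 for 10: 5; = 5; G_8 = 5−1 = 4

4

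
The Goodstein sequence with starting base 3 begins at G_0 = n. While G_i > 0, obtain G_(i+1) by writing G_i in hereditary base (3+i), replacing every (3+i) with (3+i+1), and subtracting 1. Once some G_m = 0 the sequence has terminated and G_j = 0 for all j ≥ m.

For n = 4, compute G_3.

3

G_0 = 4. HB_3(4) = 3 + 1. Bump = 5. G_1 = 4.
G_1 = 4. HB_4(4) = 4. Bump = 5. G_2 = 4.
G_2 = 4. HB_5(4) = 4. Bump = 4. G_3 = 3.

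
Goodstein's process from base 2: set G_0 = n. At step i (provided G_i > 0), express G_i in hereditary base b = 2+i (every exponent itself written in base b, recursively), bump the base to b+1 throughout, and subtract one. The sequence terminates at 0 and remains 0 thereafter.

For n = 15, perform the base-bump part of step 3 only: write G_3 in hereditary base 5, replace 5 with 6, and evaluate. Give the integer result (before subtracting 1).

[0] 15 ≡ 2^(2 + 1) + 2^2 + 2 + 1 (base 2). Lift 3: 112. −1: 111.
[1] 111 ≡ 3^(3 + 1) + 3^3 + 3 (base 3). Lift 4: 1284. −1: 1283.
[2] 1283 ≡ 4^(4 + 1) + 4^4 + 3 (base 4). Lift 5: 18753. −1: 18752.
[3] 18752 ≡ 5^(5 + 1) + 5^5 + 2 (base 5). Lift 6: 326594. −1: 326593.

326594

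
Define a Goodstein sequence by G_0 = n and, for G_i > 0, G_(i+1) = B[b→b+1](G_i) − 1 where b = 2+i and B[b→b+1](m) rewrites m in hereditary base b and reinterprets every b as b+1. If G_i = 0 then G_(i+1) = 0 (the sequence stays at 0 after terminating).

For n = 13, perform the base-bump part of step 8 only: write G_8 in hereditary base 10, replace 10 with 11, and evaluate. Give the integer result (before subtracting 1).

G_0=13  [base 2] 2^(2 + 1) + 2^2 + 1  →[2↦3]→  3^(3 + 1) + 3^3 + 1 = 109  −1 ⇒ G_1=108
G_1=108  [base 3] 3^(3 + 1) + 3^3  →[3↦4]→  4^(4 + 1) + 4^4 = 1280  −1 ⇒ G_2=1279
G_2=1279  [base 4] 4^(4 + 1) + 3·4^3 + 3·4^2 + 3·4 + 3  →[4↦5]→  5^(5 + 1) + 3·5^3 + 3·5^2 + 3·5 + 3 = 16093  −1 ⇒ G_3=16092
G_3=16092  [base 5] 5^(5 + 1) + 3·5^3 + 3·5^2 + 3·5 + 2  →[5↦6]→  6^(6 + 1) + 3·6^3 + 3·6^2 + 3·6 + 2 = 280712  −1 ⇒ G_4=280711
G_4=280711  [base 6] 6^(6 + 1) + 3·6^3 + 3·6^2 + 3·6 + 1  →[6↦7]→  7^(7 + 1) + 3·7^3 + 3·7^2 + 3·7 + 1 = 5765999  −1 ⇒ G_5=5765998
G_5=5765998  [base 7] 7^(7 + 1) + 3·7^3 + 3·7^2 + 3·7  →[7↦8]→  8^(8 + 1) + 3·8^3 + 3·8^2 + 3·8 = 134219480  −1 ⇒ G_6=134219479
G_6=134219479  [base 8] 8^(8 + 1) + 3·8^3 + 3·8^2 + 2·8 + 7  →[8↦9]→  9^(9 + 1) + 3·9^3 + 3·9^2 + 2·9 + 7 = 3486786856  −1 ⇒ G_7=3486786855
G_7=3486786855  [base 9] 9^(9 + 1) + 3·9^3 + 3·9^2 + 2·9 + 6  →[9↦10]→  10^(10 + 1) + 3·10^3 + 3·10^2 + 2·10 + 6 = 100000003326  −1 ⇒ G_8=100000003325
G_8=100000003325  [base 10] 10^(10 + 1) + 3·10^3 + 3·10^2 + 2·10 + 5  →[10↦11]→  11^(11 + 1) + 3·11^3 + 3·11^2 + 2·11 + 5 = 3138428381104  −1 ⇒ G_9=3138428381103

3138428381104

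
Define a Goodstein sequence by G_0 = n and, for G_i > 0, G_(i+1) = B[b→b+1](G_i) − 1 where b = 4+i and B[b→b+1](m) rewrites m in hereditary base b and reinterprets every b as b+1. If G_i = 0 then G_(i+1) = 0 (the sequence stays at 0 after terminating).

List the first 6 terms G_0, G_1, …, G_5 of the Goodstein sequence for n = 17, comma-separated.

[0] 17 ≡ 4^2 + 1 (base 4). Lift 5: 26. −1: 25.
[1] 25 ≡ 5^2 (base 5). Lift 6: 36. −1: 35.
[2] 35 ≡ 5·6 + 5 (base 6). Lift 7: 40. −1: 39.
[3] 39 ≡ 5·7 + 4 (base 7). Lift 8: 44. −1: 43.
[4] 43 ≡ 5·8 + 3 (base 8). Lift 9: 48. −1: 47.

17, 25, 35, 39, 43, 47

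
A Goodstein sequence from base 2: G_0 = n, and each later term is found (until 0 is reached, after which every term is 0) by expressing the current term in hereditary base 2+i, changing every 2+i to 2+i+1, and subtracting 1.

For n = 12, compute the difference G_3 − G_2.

i=0: 12 = 2^(2 + 1) + 2^2 (b=2); 2→3: 3^(3 + 1) + 3^3 = 108; 108−1 = 107
i=1: 107 = 3^(3 + 1) + 2·3^2 + 2·3 + 2 (b=3); 3→4: 4^(4 + 1) + 2·4^2 + 2·4 + 2 = 1066; 1066−1 = 1065
i=2: 1065 = 4^(4 + 1) + 2·4^2 + 2·4 + 1 (b=4); 4→5: 5^(5 + 1) + 2·5^2 + 2·5 + 1 = 15686; 15686−1 = 15685

14620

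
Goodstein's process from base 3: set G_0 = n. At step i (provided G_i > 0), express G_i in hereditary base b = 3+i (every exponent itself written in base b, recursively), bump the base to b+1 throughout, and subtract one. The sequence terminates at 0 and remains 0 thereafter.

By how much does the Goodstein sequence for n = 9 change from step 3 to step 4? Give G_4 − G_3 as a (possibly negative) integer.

2

step 0: 9 = 3^2; sub 4 for 3: 4^2; = 16; G_1 = 16−1 = 15
step 1: 15 = 3·4 + 3; sub 5 for 4: 3·5 + 3; = 18; G_2 = 18−1 = 17
step 2: 17 = 3·5 + 2; sub 6 for 5: 3·6 + 2; = 20; G_3 = 20−1 = 19
step 3: 19 = 3·6 + 1; sub 7 for 6: 3·7 + 1; = 22; G_4 = 22−1 = 21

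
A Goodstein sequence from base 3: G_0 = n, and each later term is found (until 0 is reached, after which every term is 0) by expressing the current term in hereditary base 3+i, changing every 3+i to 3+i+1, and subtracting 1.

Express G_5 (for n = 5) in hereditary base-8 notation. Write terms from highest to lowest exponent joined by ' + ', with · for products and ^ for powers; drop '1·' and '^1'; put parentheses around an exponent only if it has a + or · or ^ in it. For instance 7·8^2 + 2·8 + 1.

G_0 = 5. HB_3(5) = 3 + 2. Bump = 6. G_1 = 5.
G_1 = 5. HB_4(5) = 4 + 1. Bump = 6. G_2 = 5.
G_2 = 5. HB_5(5) = 5. Bump = 6. G_3 = 5.
G_3 = 5. HB_6(5) = 5. Bump = 5. G_4 = 4.
G_4 = 4. HB_7(4) = 4. Bump = 4. G_5 = 3.
G_5 = 3. HB_8(3) = 3. Bump = 3. G_6 = 2.

3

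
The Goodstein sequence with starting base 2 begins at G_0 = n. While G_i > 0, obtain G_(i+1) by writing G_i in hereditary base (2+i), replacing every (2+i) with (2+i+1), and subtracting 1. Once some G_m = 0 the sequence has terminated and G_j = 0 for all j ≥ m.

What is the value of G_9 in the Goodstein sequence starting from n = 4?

(0) 4|_2 = 2^2 ↦ 3^3|_3 = 27 ⇒ 26
(1) 26|_3 = 2·3^2 + 2·3 + 2 ↦ 2·4^2 + 2·4 + 2|_4 = 42 ⇒ 41
(2) 41|_4 = 2·4^2 + 2·4 + 1 ↦ 2·5^2 + 2·5 + 1|_5 = 61 ⇒ 60
(3) 60|_5 = 2·5^2 + 2·5 ↦ 2·6^2 + 2·6|_6 = 84 ⇒ 83
(4) 83|_6 = 2·6^2 + 6 + 5 ↦ 2·7^2 + 7 + 5|_7 = 110 ⇒ 109
(5) 109|_7 = 2·7^2 + 7 + 4 ↦ 2·8^2 + 8 + 4|_8 = 140 ⇒ 139
(6) 139|_8 = 2·8^2 + 8 + 3 ↦ 2·9^2 + 9 + 3|_9 = 174 ⇒ 173
(7) 173|_9 = 2·9^2 + 9 + 2 ↦ 2·10^2 + 10 + 2|_10 = 212 ⇒ 211
(8) 211|_10 = 2·10^2 + 10 + 1 ↦ 2·11^2 + 11 + 1|_11 = 254 ⇒ 253

253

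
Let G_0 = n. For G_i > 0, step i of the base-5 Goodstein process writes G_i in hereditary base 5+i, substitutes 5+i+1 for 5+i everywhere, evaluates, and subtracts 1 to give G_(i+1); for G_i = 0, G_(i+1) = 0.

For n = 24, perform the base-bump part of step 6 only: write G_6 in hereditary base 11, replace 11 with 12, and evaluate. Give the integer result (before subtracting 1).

(0) 24|_5 = 4·5 + 4 ↦ 4·6 + 4|_6 = 28 ⇒ 27
(1) 27|_6 = 4·6 + 3 ↦ 4·7 + 3|_7 = 31 ⇒ 30
(2) 30|_7 = 4·7 + 2 ↦ 4·8 + 2|_8 = 34 ⇒ 33
(3) 33|_8 = 4·8 + 1 ↦ 4·9 + 1|_9 = 37 ⇒ 36
(4) 36|_9 = 4·9 ↦ 4·10|_10 = 40 ⇒ 39
(5) 39|_10 = 3·10 + 9 ↦ 3·11 + 9|_11 = 42 ⇒ 41
(6) 41|_11 = 3·11 + 8 ↦ 3·12 + 8|_12 = 44 ⇒ 43

44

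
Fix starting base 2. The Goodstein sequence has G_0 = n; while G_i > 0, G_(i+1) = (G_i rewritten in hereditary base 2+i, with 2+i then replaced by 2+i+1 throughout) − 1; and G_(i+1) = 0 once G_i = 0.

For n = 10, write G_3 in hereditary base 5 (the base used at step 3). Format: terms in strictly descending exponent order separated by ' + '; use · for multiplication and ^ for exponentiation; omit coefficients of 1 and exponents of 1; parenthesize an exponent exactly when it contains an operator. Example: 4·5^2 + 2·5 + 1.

5^(5 + 1)

i=0: 10 = 2^(2 + 1) + 2 (b=2); 2→3: 3^(3 + 1) + 3 = 84; 84−1 = 83
i=1: 83 = 3^(3 + 1) + 2 (b=3); 3→4: 4^(4 + 1) + 2 = 1026; 1026−1 = 1025
i=2: 1025 = 4^(4 + 1) + 1 (b=4); 4→5: 5^(5 + 1) + 1 = 15626; 15626−1 = 15625
i=3: 15625 = 5^(5 + 1) (b=5); 5→6: 6^(6 + 1) = 279936; 279936−1 = 279935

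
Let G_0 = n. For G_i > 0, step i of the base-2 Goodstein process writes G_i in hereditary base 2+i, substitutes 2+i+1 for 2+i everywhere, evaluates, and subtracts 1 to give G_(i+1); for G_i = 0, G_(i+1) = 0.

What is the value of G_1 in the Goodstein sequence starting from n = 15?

111

base 2: 15 = 2^(2 + 1) + 2^2 + 2 + 1; at 3: 3^(3 + 1) + 3^3 + 3 + 1 = 112; next = 111
base 3: 111 = 3^(3 + 1) + 3^3 + 3; at 4: 4^(4 + 1) + 4^4 + 4 = 1284; next = 1283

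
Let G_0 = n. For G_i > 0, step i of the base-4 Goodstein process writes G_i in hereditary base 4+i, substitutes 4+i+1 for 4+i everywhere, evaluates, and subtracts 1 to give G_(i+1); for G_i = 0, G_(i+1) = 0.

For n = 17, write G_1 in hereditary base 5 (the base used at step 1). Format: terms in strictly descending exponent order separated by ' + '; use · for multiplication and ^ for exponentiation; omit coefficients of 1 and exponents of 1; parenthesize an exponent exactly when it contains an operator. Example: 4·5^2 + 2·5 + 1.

step 0: 17 = 4^2 + 1; sub 5 for 4: 5^2 + 1; = 26; G_1 = 26−1 = 25
step 1: 25 = 5^2; sub 6 for 5: 6^2; = 36; G_2 = 36−1 = 35

5^2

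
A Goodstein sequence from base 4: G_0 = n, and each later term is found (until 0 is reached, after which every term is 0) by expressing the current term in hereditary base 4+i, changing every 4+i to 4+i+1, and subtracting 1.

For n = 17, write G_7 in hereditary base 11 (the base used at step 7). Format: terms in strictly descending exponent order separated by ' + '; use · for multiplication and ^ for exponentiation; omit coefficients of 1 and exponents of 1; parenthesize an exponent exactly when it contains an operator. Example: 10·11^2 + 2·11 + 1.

17 —HB4→ 4^2 + 1 —bump→ 5^2 + 1 = 26 —(−1)→ 25
25 —HB5→ 5^2 —bump→ 6^2 = 36 —(−1)→ 35
35 —HB6→ 5·6 + 5 —bump→ 5·7 + 5 = 40 —(−1)→ 39
39 —HB7→ 5·7 + 4 —bump→ 5·8 + 4 = 44 —(−1)→ 43
43 —HB8→ 5·8 + 3 —bump→ 5·9 + 3 = 48 —(−1)→ 47
47 —HB9→ 5·9 + 2 —bump→ 5·10 + 2 = 52 —(−1)→ 51
51 —HB10→ 5·10 + 1 —bump→ 5·11 + 1 = 56 —(−1)→ 55
55 —HB11→ 5·11 —bump→ 5·12 = 60 —(−1)→ 59

5·11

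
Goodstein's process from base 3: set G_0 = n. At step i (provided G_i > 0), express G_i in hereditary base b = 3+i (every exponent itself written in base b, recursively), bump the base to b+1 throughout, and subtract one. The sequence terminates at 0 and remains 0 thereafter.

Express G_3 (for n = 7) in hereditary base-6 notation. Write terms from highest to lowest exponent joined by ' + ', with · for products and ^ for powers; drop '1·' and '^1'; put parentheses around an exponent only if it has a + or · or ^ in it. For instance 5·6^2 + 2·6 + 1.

6 + 3

G_0=7  [base 3] 2·3 + 1  →[3↦4]→  2·4 + 1 = 9  −1 ⇒ G_1=8
G_1=8  [base 4] 2·4  →[4↦5]→  2·5 = 10  −1 ⇒ G_2=9
G_2=9  [base 5] 5 + 4  →[5↦6]→  6 + 4 = 10  −1 ⇒ G_3=9
G_3=9  [base 6] 6 + 3  →[6↦7]→  7 + 3 = 10  −1 ⇒ G_4=9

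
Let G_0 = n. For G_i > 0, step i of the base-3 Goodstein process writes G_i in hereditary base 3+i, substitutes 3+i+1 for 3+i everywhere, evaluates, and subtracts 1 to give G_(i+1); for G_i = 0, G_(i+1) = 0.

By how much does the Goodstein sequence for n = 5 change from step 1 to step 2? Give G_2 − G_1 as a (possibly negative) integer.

0

[0] 5 ≡ 3 + 2 (base 3). Lift 4: 6. −1: 5.
[1] 5 ≡ 4 + 1 (base 4). Lift 5: 6. −1: 5.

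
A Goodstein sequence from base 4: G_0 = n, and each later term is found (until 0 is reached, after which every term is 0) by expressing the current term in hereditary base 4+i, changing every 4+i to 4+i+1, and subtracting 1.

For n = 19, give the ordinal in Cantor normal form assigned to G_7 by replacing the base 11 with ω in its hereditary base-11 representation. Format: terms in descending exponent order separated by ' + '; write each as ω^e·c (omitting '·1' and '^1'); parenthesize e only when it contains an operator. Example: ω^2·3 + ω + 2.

step 0: 19 = 4^2 + 3; sub 5 for 4: 5^2 + 3; = 28; G_1 = 28−1 = 27
step 1: 27 = 5^2 + 2; sub 6 for 5: 6^2 + 2; = 38; G_2 = 38−1 = 37
step 2: 37 = 6^2 + 1; sub 7 for 6: 7^2 + 1; = 50; G_3 = 50−1 = 49
step 3: 49 = 7^2; sub 8 for 7: 8^2; = 64; G_4 = 64−1 = 63
step 4: 63 = 7·8 + 7; sub 9 for 8: 7·9 + 7; = 70; G_5 = 70−1 = 69
step 5: 69 = 7·9 + 6; sub 10 for 9: 7·10 + 6; = 76; G_6 = 76−1 = 75
step 6: 75 = 7·10 + 5; sub 11 for 10: 7·11 + 5; = 82; G_7 = 82−1 = 81
step 7: 81 = 7·11 + 4; sub 12 for 11: 7·12 + 4; = 88; G_8 = 88−1 = 87

ω·7 + 4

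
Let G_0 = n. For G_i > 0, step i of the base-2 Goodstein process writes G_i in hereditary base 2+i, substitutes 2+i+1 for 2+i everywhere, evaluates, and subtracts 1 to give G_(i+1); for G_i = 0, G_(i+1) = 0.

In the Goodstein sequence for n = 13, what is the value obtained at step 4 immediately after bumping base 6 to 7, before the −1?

(0) 13|_2 = 2^(2 + 1) + 2^2 + 1 ↦ 3^(3 + 1) + 3^3 + 1|_3 = 109 ⇒ 108
(1) 108|_3 = 3^(3 + 1) + 3^3 ↦ 4^(4 + 1) + 4^4|_4 = 1280 ⇒ 1279
(2) 1279|_4 = 4^(4 + 1) + 3·4^3 + 3·4^2 + 3·4 + 3 ↦ 5^(5 + 1) + 3·5^3 + 3·5^2 + 3·5 + 3|_5 = 16093 ⇒ 16092
(3) 16092|_5 = 5^(5 + 1) + 3·5^3 + 3·5^2 + 3·5 + 2 ↦ 6^(6 + 1) + 3·6^3 + 3·6^2 + 3·6 + 2|_6 = 280712 ⇒ 280711
(4) 280711|_6 = 6^(6 + 1) + 3·6^3 + 3·6^2 + 3·6 + 1 ↦ 7^(7 + 1) + 3·7^3 + 3·7^2 + 3·7 + 1|_7 = 5765999 ⇒ 5765998

5765999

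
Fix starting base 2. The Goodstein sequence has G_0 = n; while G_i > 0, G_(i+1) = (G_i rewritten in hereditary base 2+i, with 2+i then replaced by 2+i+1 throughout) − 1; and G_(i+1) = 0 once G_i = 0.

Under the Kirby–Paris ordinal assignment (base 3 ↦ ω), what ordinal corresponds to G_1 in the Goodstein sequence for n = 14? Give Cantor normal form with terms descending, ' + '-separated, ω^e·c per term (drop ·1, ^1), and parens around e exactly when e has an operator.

14 —HB2→ 2^(2 + 1) + 2^2 + 2 —bump→ 3^(3 + 1) + 3^3 + 3 = 111 —(−1)→ 110
110 —HB3→ 3^(3 + 1) + 3^3 + 2 —bump→ 4^(4 + 1) + 4^4 + 2 = 1282 —(−1)→ 1281

ω^(ω + 1) + ω^ω + 2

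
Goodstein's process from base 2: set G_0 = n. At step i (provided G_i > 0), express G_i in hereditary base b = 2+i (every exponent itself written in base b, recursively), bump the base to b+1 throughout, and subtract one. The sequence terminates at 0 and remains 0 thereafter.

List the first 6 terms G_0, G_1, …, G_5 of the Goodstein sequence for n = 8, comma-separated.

8, 80, 553, 6310, 93395, 1647195

(0) 8|_2 = 2^(2 + 1) ↦ 3^(3 + 1)|_3 = 81 ⇒ 80
(1) 80|_3 = 2·3^3 + 2·3^2 + 2·3 + 2 ↦ 2·4^4 + 2·4^2 + 2·4 + 2|_4 = 554 ⇒ 553
(2) 553|_4 = 2·4^4 + 2·4^2 + 2·4 + 1 ↦ 2·5^5 + 2·5^2 + 2·5 + 1|_5 = 6311 ⇒ 6310
(3) 6310|_5 = 2·5^5 + 2·5^2 + 2·5 ↦ 2·6^6 + 2·6^2 + 2·6|_6 = 93396 ⇒ 93395
(4) 93395|_6 = 2·6^6 + 2·6^2 + 6 + 5 ↦ 2·7^7 + 2·7^2 + 7 + 5|_7 = 1647196 ⇒ 1647195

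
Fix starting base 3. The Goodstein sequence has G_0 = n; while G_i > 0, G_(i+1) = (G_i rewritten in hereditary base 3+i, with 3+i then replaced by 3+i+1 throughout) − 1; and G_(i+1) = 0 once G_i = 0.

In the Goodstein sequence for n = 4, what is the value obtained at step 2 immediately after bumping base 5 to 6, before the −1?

G_0=4  [base 3] 3 + 1  →[3↦4]→  4 + 1 = 5  −1 ⇒ G_1=4
G_1=4  [base 4] 4  →[4↦5]→  5 = 5  −1 ⇒ G_2=4
G_2=4  [base 5] 4  →[5↦6]→  4 = 4  −1 ⇒ G_3=3

4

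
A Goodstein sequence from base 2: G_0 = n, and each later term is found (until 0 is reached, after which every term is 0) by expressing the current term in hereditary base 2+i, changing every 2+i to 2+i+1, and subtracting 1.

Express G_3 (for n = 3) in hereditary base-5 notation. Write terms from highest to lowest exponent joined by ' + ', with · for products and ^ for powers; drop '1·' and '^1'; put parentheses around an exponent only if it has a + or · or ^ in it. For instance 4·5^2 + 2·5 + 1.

G_0 = 3. HB_2(3) = 2 + 1. Bump = 4. G_1 = 3.
G_1 = 3. HB_3(3) = 3. Bump = 4. G_2 = 3.
G_2 = 3. HB_4(3) = 3. Bump = 3. G_3 = 2.
G_3 = 2. HB_5(2) = 2. Bump = 2. G_4 = 1.

2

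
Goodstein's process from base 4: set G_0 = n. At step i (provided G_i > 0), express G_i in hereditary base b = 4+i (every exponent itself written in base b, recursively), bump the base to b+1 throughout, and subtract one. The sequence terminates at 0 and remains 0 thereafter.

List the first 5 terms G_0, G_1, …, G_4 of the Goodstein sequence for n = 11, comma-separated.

G_0 = 11. HB_4(11) = 2·4 + 3. Bump = 13. G_1 = 12.
G_1 = 12. HB_5(12) = 2·5 + 2. Bump = 14. G_2 = 13.
G_2 = 13. HB_6(13) = 2·6 + 1. Bump = 15. G_3 = 14.
G_3 = 14. HB_7(14) = 2·7. Bump = 16. G_4 = 15.

11, 12, 13, 14, 15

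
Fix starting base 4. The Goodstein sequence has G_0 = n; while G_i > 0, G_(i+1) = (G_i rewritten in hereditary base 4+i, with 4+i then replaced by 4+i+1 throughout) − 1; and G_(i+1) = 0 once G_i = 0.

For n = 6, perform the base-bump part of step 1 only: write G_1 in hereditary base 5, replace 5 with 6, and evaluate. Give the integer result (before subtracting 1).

7

G_0 = 6. HB_4(6) = 4 + 2. Bump = 7. G_1 = 6.
G_1 = 6. HB_5(6) = 5 + 1. Bump = 7. G_2 = 6.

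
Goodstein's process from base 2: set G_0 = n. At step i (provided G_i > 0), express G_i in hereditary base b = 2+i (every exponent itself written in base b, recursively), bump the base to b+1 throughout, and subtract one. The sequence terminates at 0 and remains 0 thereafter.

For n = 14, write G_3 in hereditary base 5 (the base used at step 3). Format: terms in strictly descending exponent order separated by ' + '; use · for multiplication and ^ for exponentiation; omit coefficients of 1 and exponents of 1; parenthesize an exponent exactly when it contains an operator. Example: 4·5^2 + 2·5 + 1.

5^(5 + 1) + 5^5

(0) 14|_2 = 2^(2 + 1) + 2^2 + 2 ↦ 3^(3 + 1) + 3^3 + 3|_3 = 111 ⇒ 110
(1) 110|_3 = 3^(3 + 1) + 3^3 + 2 ↦ 4^(4 + 1) + 4^4 + 2|_4 = 1282 ⇒ 1281
(2) 1281|_4 = 4^(4 + 1) + 4^4 + 1 ↦ 5^(5 + 1) + 5^5 + 1|_5 = 18751 ⇒ 18750
(3) 18750|_5 = 5^(5 + 1) + 5^5 ↦ 6^(6 + 1) + 6^6|_6 = 326592 ⇒ 326591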